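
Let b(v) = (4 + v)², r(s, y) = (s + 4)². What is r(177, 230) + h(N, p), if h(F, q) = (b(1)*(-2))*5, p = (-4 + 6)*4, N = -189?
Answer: 32511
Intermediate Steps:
r(s, y) = (4 + s)²
p = 8 (p = 2*4 = 8)
h(F, q) = -250 (h(F, q) = ((4 + 1)²*(-2))*5 = (5²*(-2))*5 = (25*(-2))*5 = -50*5 = -250)
r(177, 230) + h(N, p) = (4 + 177)² - 250 = 181² - 250 = 32761 - 250 = 32511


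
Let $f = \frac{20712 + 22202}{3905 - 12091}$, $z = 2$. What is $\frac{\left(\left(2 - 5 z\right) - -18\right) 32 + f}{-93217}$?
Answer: $- \frac{1288303}{381537181} \approx -0.0033766$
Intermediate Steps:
$f = - \frac{21457}{4093}$ ($f = \frac{42914}{-8186} = 42914 \left(- \frac{1}{8186}\right) = - \frac{21457}{4093} \approx -5.2424$)
$\frac{\left(\left(2 - 5 z\right) - -18\right) 32 + f}{-93217} = \frac{\left(\left(2 - 10\right) - -18\right) 32 - \frac{21457}{4093}}{-93217} = \left(\left(\left(2 - 10\right) + 18\right) 32 - \frac{21457}{4093}\right) \left(- \frac{1}{93217}\right) = \left(\left(-8 + 18\right) 32 - \frac{21457}{4093}\right) \left(- \frac{1}{93217}\right) = \left(10 \cdot 32 - \frac{21457}{4093}\right) \left(- \frac{1}{93217}\right) = \left(320 - \frac{21457}{4093}\right) \left(- \frac{1}{93217}\right) = \frac{1288303}{4093} \left(- \frac{1}{93217}\right) = - \frac{1288303}{381537181}$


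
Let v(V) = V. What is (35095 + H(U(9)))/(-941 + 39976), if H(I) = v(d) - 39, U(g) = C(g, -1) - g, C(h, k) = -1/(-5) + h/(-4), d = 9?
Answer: 7013/7807 ≈ 0.89830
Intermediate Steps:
C(h, k) = ⅕ - h/4 (C(h, k) = -1*(-⅕) + h*(-¼) = ⅕ - h/4)
U(g) = ⅕ - 5*g/4 (U(g) = (⅕ - g/4) - g = ⅕ - 5*g/4)
H(I) = -30 (H(I) = 9 - 39 = -30)
(35095 + H(U(9)))/(-941 + 39976) = (35095 - 30)/(-941 + 39976) = 35065/39035 = 35065*(1/39035) = 7013/7807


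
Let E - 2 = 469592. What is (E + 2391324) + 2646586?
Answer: 5507504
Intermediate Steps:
E = 469594 (E = 2 + 469592 = 469594)
(E + 2391324) + 2646586 = (469594 + 2391324) + 2646586 = 2860918 + 2646586 = 5507504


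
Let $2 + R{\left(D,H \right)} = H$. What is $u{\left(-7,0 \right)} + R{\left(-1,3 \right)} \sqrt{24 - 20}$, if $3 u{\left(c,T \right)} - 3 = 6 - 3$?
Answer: $4$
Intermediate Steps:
$u{\left(c,T \right)} = 2$ ($u{\left(c,T \right)} = 1 + \frac{6 - 3}{3} = 1 + \frac{1}{3} \cdot 3 = 1 + 1 = 2$)
$R{\left(D,H \right)} = -2 + H$
$u{\left(-7,0 \right)} + R{\left(-1,3 \right)} \sqrt{24 - 20} = 2 + \left(-2 + 3\right) \sqrt{24 - 20} = 2 + 1 \sqrt{4} = 2 + 1 \cdot 2 = 2 + 2 = 4$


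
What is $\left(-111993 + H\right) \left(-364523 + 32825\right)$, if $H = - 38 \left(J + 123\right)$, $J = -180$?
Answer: $36429396246$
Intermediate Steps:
$H = 2166$ ($H = - 38 \left(-180 + 123\right) = \left(-38\right) \left(-57\right) = 2166$)
$\left(-111993 + H\right) \left(-364523 + 32825\right) = \left(-111993 + 2166\right) \left(-364523 + 32825\right) = \left(-109827\right) \left(-331698\right) = 36429396246$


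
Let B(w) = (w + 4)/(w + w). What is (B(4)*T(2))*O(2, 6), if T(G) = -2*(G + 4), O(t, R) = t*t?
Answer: -48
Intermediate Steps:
O(t, R) = t²
T(G) = -8 - 2*G (T(G) = -2*(4 + G) = -8 - 2*G)
B(w) = (4 + w)/(2*w) (B(w) = (4 + w)/((2*w)) = (4 + w)*(1/(2*w)) = (4 + w)/(2*w))
(B(4)*T(2))*O(2, 6) = (((½)*(4 + 4)/4)*(-8 - 2*2))*2² = (((½)*(¼)*8)*(-8 - 4))*4 = (1*(-12))*4 = -12*4 = -48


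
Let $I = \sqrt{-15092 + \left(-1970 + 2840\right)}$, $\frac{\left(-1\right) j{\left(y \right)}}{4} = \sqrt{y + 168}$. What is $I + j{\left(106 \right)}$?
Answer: $- 4 \sqrt{274} + i \sqrt{14222} \approx -66.212 + 119.26 i$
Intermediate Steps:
$j{\left(y \right)} = - 4 \sqrt{168 + y}$ ($j{\left(y \right)} = - 4 \sqrt{y + 168} = - 4 \sqrt{168 + y}$)
$I = i \sqrt{14222}$ ($I = \sqrt{-15092 + 870} = \sqrt{-14222} = i \sqrt{14222} \approx 119.26 i$)
$I + j{\left(106 \right)} = i \sqrt{14222} - 4 \sqrt{168 + 106} = i \sqrt{14222} - 4 \sqrt{274} = - 4 \sqrt{274} + i \sqrt{14222}$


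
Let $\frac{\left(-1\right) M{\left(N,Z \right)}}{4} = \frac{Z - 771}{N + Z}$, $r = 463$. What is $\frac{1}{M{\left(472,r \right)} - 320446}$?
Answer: $- \frac{85}{27237798} \approx -3.1207 \cdot 10^{-6}$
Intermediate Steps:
$M{\left(N,Z \right)} = - \frac{4 \left(-771 + Z\right)}{N + Z}$ ($M{\left(N,Z \right)} = - 4 \frac{Z - 771}{N + Z} = - 4 \frac{-771 + Z}{N + Z} = - \frac{4 \left(-771 + Z\right)}{N + Z}$)
$\frac{1}{M{\left(472,r \right)} - 320446} = \frac{1}{\frac{4 \left(771 - 463\right)}{472 + 463} - 320446} = \frac{1}{\frac{4 \left(771 - 463\right)}{935} - 320446} = \frac{1}{4 \cdot \frac{1}{935} \cdot 308 - 320446} = \frac{1}{\frac{112}{85} - 320446} = \frac{1}{- \frac{27237798}{85}} = - \frac{85}{27237798}$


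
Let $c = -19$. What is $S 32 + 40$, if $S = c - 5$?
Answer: $-728$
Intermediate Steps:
$S = -24$ ($S = -19 - 5 = -24$)
$S 32 + 40 = \left(-24\right) 32 + 40 = -768 + 40 = -728$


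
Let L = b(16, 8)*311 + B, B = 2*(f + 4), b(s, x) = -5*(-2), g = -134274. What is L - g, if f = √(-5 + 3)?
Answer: 137392 + 2*I*√2 ≈ 1.3739e+5 + 2.8284*I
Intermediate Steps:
f = I*√2 (f = √(-2) = I*√2 ≈ 1.4142*I)
b(s, x) = 10
B = 8 + 2*I*√2 (B = 2*(I*√2 + 4) = 2*(4 + I*√2) = 8 + 2*I*√2 ≈ 8.0 + 2.8284*I)
L = 3118 + 2*I*√2 (L = 10*311 + (8 + 2*I*√2) = 3110 + (8 + 2*I*√2) = 3118 + 2*I*√2 ≈ 3118.0 + 2.8284*I)
L - g = (3118 + 2*I*√2) - 1*(-134274) = (3118 + 2*I*√2) + 134274 = 137392 + 2*I*√2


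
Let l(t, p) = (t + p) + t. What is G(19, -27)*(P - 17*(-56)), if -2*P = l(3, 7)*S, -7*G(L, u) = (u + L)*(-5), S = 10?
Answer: -35480/7 ≈ -5068.6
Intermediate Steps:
l(t, p) = p + 2*t (l(t, p) = (p + t) + t = p + 2*t)
G(L, u) = 5*L/7 + 5*u/7 (G(L, u) = -(u + L)*(-5)/7 = -(L + u)*(-5)/7 = -(-5*L - 5*u)/7 = 5*L/7 + 5*u/7)
P = -65 (P = -(7 + 2*3)*10/2 = -(7 + 6)*10/2 = -13*10/2 = -½*130 = -65)
G(19, -27)*(P - 17*(-56)) = ((5/7)*19 + (5/7)*(-27))*(-65 - 17*(-56)) = (95/7 - 135/7)*(-65 + 952) = -40/7*887 = -35480/7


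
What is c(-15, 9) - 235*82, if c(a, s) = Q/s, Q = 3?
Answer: -57809/3 ≈ -19270.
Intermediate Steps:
c(a, s) = 3/s
c(-15, 9) - 235*82 = 3/9 - 235*82 = 3*(1/9) - 19270 = 1/3 - 19270 = -57809/3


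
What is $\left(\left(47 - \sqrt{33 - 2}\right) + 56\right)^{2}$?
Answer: $\left(103 - \sqrt{31}\right)^{2} \approx 9493.0$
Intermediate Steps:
$\left(\left(47 - \sqrt{33 - 2}\right) + 56\right)^{2} = \left(\left(47 - \sqrt{31}\right) + 56\right)^{2} = \left(103 - \sqrt{31}\right)^{2}$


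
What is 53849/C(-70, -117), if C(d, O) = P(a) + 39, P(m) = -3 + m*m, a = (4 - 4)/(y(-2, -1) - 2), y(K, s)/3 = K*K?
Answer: 53849/36 ≈ 1495.8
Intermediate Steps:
y(K, s) = 3*K² (y(K, s) = 3*(K*K) = 3*K²)
a = 0 (a = (4 - 4)/(3*(-2)² - 2) = 0/(3*4 - 2) = 0/(12 - 2) = 0/10 = 0*(⅒) = 0)
P(m) = -3 + m²
C(d, O) = 36 (C(d, O) = (-3 + 0²) + 39 = (-3 + 0) + 39 = -3 + 39 = 36)
53849/C(-70, -117) = 53849/36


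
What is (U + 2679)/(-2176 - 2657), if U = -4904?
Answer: 2225/4833 ≈ 0.46038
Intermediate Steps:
(U + 2679)/(-2176 - 2657) = (-4904 + 2679)/(-2176 - 2657) = -2225/(-4833) = -2225*(-1/4833) = 2225/4833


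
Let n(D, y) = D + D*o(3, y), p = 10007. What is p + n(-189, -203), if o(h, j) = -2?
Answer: 10196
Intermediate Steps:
n(D, y) = -D (n(D, y) = D + D*(-2) = D - 2*D = -D)
p + n(-189, -203) = 10007 - 1*(-189) = 10007 + 189 = 10196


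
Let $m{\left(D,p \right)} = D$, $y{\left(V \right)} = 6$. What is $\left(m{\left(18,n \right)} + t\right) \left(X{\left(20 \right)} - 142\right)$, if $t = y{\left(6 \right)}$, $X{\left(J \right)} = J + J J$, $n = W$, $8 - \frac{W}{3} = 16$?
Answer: $6672$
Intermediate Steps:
$W = -24$ ($W = 24 - 48 = -24$)
$n = -24$
$X{\left(J \right)} = J + J^{2}$
$t = 6$
$\left(m{\left(18,n \right)} + t\right) \left(X{\left(20 \right)} - 142\right) = \left(18 + 6\right) \left(20 \left(1 + 20\right) - 142\right) = 24 \left(20 \cdot 21 - 142\right) = 24 \left(420 - 142\right) = 24 \cdot 278 = 6672$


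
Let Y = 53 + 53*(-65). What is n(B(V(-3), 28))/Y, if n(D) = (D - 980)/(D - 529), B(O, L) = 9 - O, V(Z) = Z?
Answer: -11/19928 ≈ -0.00055199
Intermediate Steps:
n(D) = (-980 + D)/(-529 + D)
Y = -3392 (Y = 53 - 3445 = -3392)
n(B(V(-3), 28))/Y = ((-980 + (9 - 1*(-3)))/(-529 + (9 - 1*(-3))))/(-3392) = ((-980 + (9 + 3))/(-529 + (9 + 3)))*(-1/3392) = ((-980 + 12)/(-529 + 12))*(-1/3392) = (-968/(-517))*(-1/3392) = -1/517*(-968)*(-1/3392) = (88/47)*(-1/3392) = -11/19928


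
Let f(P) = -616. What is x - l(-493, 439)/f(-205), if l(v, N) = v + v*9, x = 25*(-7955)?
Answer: -61255965/308 ≈ -1.9888e+5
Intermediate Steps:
x = -198875
l(v, N) = 10*v (l(v, N) = v + 9*v = 10*v)
x - l(-493, 439)/f(-205) = -198875 - 10*(-493)/(-616) = -198875 - (-4930)*(-1)/616 = -198875 - 1*2465/308 = -198875 - 2465/308 = -61255965/308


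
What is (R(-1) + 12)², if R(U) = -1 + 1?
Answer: 144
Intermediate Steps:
R(U) = 0
(R(-1) + 12)² = (0 + 12)² = 12² = 144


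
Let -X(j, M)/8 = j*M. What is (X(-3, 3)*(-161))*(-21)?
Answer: 243432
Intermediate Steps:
X(j, M) = -8*M*j (X(j, M) = -8*j*M = -8*M*j)
(X(-3, 3)*(-161))*(-21) = (-8*3*(-3)*(-161))*(-21) = (72*(-161))*(-21) = -11592*(-21) = 243432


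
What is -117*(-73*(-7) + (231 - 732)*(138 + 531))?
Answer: 39154986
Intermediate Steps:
-117*(-73*(-7) + (231 - 732)*(138 + 531)) = -117*(511 - 501*669) = -117*(511 - 335169) = -117*(-334658) = 39154986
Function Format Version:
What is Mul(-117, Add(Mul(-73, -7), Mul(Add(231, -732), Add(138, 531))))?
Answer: 39154986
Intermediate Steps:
Mul(-117, Add(Mul(-73, -7), Mul(Add(231, -732), Add(138, 531)))) = Mul(-117, Add(511, Mul(-501, 669))) = Mul(-117, Add(511, -335169)) = Mul(-117, -334658) = 39154986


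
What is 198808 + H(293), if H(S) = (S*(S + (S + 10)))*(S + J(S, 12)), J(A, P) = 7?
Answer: 52587208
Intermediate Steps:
H(S) = S*(7 + S)*(10 + 2*S) (H(S) = (S*(S + (S + 10)))*(S + 7) = (S*(S + (10 + S)))*(7 + S) = (S*(10 + 2*S))*(7 + S) = S*(7 + S)*(10 + 2*S))
198808 + H(293) = 198808 + 2*293*(35 + 293**2 + 12*293) = 198808 + 2*293*(35 + 85849 + 3516) = 198808 + 2*293*89400 = 198808 + 52388400 = 52587208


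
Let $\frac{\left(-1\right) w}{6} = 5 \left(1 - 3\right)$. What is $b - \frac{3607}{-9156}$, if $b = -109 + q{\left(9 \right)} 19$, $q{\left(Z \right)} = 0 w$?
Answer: $- \frac{994397}{9156} \approx -108.61$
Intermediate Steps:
$w = 60$ ($w = - 6 \cdot 5 \left(1 - 3\right) = - 6 \cdot 5 \left(-2\right) = \left(-6\right) \left(-10\right) = 60$)
$q{\left(Z \right)} = 0$ ($q{\left(Z \right)} = 0 \cdot 60 = 0$)
$b = -109$ ($b = -109 + 0 \cdot 19 = -109 + 0 = -109$)
$b - \frac{3607}{-9156} = -109 - \frac{3607}{-9156} = -109 - 3607 \left(- \frac{1}{9156}\right) = -109 - - \frac{3607}{9156} = -109 + \frac{3607}{9156} = - \frac{994397}{9156}$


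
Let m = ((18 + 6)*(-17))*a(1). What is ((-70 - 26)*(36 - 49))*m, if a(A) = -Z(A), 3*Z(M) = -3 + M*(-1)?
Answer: -678912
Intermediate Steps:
Z(M) = -1 - M/3 (Z(M) = (-3 + M*(-1))/3 = (-3 - M)/3 = -1 - M/3)
a(A) = 1 + A/3 (a(A) = -(-1 - A/3) = 1 + A/3)
m = -544 (m = ((18 + 6)*(-17))*(1 + (1/3)*1) = (24*(-17))*(1 + 1/3) = -408*4/3 = -544)
((-70 - 26)*(36 - 49))*m = ((-70 - 26)*(36 - 49))*(-544) = -96*(-13)*(-544) = 1248*(-544) = -678912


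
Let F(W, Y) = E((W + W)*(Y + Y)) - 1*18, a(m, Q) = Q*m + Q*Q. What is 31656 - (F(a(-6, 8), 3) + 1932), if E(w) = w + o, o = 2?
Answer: 29548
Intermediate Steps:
a(m, Q) = Q**2 + Q*m (a(m, Q) = Q*m + Q**2 = Q**2 + Q*m)
E(w) = 2 + w (E(w) = w + 2 = 2 + w)
F(W, Y) = -16 + 4*W*Y (F(W, Y) = (2 + (W + W)*(Y + Y)) - 1*18 = (2 + (2*W)*(2*Y)) - 18 = (2 + 4*W*Y) - 18 = -16 + 4*W*Y)
31656 - (F(a(-6, 8), 3) + 1932) = 31656 - ((-16 + 4*(8*(8 - 6))*3) + 1932) = 31656 - ((-16 + 4*(8*2)*3) + 1932) = 31656 - ((-16 + 4*16*3) + 1932) = 31656 - ((-16 + 192) + 1932) = 31656 - (176 + 1932) = 31656 - 1*2108 = 31656 - 2108 = 29548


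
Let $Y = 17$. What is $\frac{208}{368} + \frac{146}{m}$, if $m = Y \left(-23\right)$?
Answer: $\frac{75}{391} \approx 0.19182$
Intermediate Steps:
$m = -391$ ($m = 17 \left(-23\right) = -391$)
$\frac{208}{368} + \frac{146}{m} = \frac{208}{368} + \frac{146}{-391} = 208 \cdot \frac{1}{368} + 146 \left(- \frac{1}{391}\right) = \frac{13}{23} - \frac{146}{391} = \frac{75}{391}$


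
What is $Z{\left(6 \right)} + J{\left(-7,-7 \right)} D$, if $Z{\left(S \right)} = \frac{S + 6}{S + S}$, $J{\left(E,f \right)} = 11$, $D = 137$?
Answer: $1508$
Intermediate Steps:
$Z{\left(S \right)} = \frac{6 + S}{2 S}$
$Z{\left(6 \right)} + J{\left(-7,-7 \right)} D = \frac{6 + 6}{2 \cdot 6} + 11 \cdot 137 = \frac{1}{2} \cdot \frac{1}{6} \cdot 12 + 1507 = 1 + 1507 = 1508$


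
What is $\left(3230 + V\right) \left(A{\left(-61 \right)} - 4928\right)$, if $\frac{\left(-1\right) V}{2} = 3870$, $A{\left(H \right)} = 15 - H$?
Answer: $21882520$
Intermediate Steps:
$V = -7740$ ($V = \left(-2\right) 3870 = -7740$)
$\left(3230 + V\right) \left(A{\left(-61 \right)} - 4928\right) = \left(3230 - 7740\right) \left(\left(15 - -61\right) - 4928\right) = - 4510 \left(\left(15 + 61\right) - 4928\right) = - 4510 \left(76 - 4928\right) = \left(-4510\right) \left(-4852\right) = 21882520$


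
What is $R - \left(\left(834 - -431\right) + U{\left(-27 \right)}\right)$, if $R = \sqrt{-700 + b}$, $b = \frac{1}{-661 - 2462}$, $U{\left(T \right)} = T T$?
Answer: $-1994 + \frac{i \sqrt{758577047}}{1041} \approx -1994.0 + 26.458 i$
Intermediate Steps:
$U{\left(T \right)} = T^{2}$
$b = - \frac{1}{3123}$ ($b = \frac{1}{-3123} = - \frac{1}{3123} \approx -0.0003202$)
$R = \frac{i \sqrt{758577047}}{1041}$ ($R = \sqrt{-700 - \frac{1}{3123}} = \sqrt{- \frac{2186101}{3123}} = \frac{i \sqrt{758577047}}{1041} \approx 26.458 i$)
$R - \left(\left(834 - -431\right) + U{\left(-27 \right)}\right) = \frac{i \sqrt{758577047}}{1041} - \left(\left(834 - -431\right) + \left(-27\right)^{2}\right) = \frac{i \sqrt{758577047}}{1041} - \left(\left(834 + 431\right) + 729\right) = \frac{i \sqrt{758577047}}{1041} - \left(1265 + 729\right) = \frac{i \sqrt{758577047}}{1041} - 1994 = -1994 + \frac{i \sqrt{758577047}}{1041}$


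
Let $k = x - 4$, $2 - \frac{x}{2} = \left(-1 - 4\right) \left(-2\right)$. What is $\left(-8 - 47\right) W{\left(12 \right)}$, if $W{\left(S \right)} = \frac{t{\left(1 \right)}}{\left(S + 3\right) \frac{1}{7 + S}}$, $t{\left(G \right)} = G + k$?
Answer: $\frac{3971}{3} \approx 1323.7$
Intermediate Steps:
$x = -16$ ($x = 4 - 2 \left(-1 - 4\right) \left(-2\right) = 4 - 2 \left(\left(-5\right) \left(-2\right)\right) = 4 - 20 = -16$)
$k = -20$ ($k = -16 - 4 = -20$)
$t{\left(G \right)} = -20 + G$ ($t{\left(G \right)} = G - 20 = -20 + G$)
$W{\left(S \right)} = - \frac{19 \left(7 + S\right)}{3 + S}$ ($W{\left(S \right)} = \frac{-20 + 1}{\left(S + 3\right) \frac{1}{7 + S}} = - \frac{19}{\left(3 + S\right) \frac{1}{7 + S}} = - \frac{19}{\frac{1}{7 + S} \left(3 + S\right)} = - 19 \frac{7 + S}{3 + S} = - \frac{19 \left(7 + S\right)}{3 + S}$)
$\left(-8 - 47\right) W{\left(12 \right)} = \left(-8 - 47\right) \frac{19 \left(-7 - 12\right)}{3 + 12} = - 55 \frac{19 \left(-7 - 12\right)}{15} = - 55 \cdot 19 \cdot \frac{1}{15} \left(-19\right) = \left(-55\right) \left(- \frac{361}{15}\right) = \frac{3971}{3}$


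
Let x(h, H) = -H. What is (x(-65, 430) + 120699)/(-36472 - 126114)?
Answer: -120269/162586 ≈ -0.73973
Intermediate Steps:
(x(-65, 430) + 120699)/(-36472 - 126114) = (-1*430 + 120699)/(-36472 - 126114) = (-430 + 120699)/(-162586) = 120269*(-1/162586) = -120269/162586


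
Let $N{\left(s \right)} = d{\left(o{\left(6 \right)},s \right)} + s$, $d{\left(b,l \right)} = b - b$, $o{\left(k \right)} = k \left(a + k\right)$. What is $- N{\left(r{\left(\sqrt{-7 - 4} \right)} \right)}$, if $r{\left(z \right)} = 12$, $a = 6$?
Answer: $-12$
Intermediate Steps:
$o{\left(k \right)} = k \left(6 + k\right)$
$d{\left(b,l \right)} = 0$
$N{\left(s \right)} = s$ ($N{\left(s \right)} = 0 + s = s$)
$- N{\left(r{\left(\sqrt{-7 - 4} \right)} \right)} = \left(-1\right) 12 = -12$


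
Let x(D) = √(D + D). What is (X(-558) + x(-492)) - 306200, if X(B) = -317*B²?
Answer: -99008588 + 2*I*√246 ≈ -9.9009e+7 + 31.369*I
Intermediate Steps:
x(D) = √2*√D (x(D) = √(2*D) = √2*√D)
(X(-558) + x(-492)) - 306200 = (-317*(-558)² + √2*√(-492)) - 306200 = (-317*311364 + √2*(2*I*√123)) - 306200 = (-98702388 + 2*I*√246) - 306200 = -99008588 + 2*I*√246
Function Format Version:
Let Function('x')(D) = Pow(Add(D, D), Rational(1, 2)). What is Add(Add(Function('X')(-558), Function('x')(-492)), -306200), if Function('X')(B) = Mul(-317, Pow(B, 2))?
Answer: Add(-99008588, Mul(2, I, Pow(246, Rational(1, 2)))) ≈ Add(-9.9009e+7, Mul(31.369, I))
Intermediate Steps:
Function('x')(D) = Mul(Pow(2, Rational(1, 2)), Pow(D, Rational(1, 2))) (Function('x')(D) = Pow(Mul(2, D), Rational(1, 2)) = Mul(Pow(2, Rational(1, 2)), Pow(D, Rational(1, 2))))
Add(Add(Function('X')(-558), Function('x')(-492)), -306200) = Add(Add(Mul(-317, Pow(-558, 2)), Mul(Pow(2, Rational(1, 2)), Pow(-492, Rational(1, 2)))), -306200) = Add(Add(Mul(-317, 311364), Mul(Pow(2, Rational(1, 2)), Mul(2, I, Pow(123, Rational(1, 2))))), -306200) = Add(Add(-98702388, Mul(2, I, Pow(246, Rational(1, 2)))), -306200) = Add(-99008588, Mul(2, I, Pow(246, Rational(1, 2))))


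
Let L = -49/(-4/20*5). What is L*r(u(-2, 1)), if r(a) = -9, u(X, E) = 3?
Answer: -441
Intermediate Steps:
L = 49 (L = -49/(-4*1/20*5) = -49/((-⅕*5)) = -49/(-1) = -49*(-1) = 49)
L*r(u(-2, 1)) = 49*(-9) = -441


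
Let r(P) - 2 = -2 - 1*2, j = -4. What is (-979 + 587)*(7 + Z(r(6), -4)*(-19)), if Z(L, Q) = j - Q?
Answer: -2744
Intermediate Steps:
r(P) = -2 (r(P) = 2 + (-2 - 1*2) = 2 + (-2 - 2) = 2 - 4 = -2)
Z(L, Q) = -4 - Q
(-979 + 587)*(7 + Z(r(6), -4)*(-19)) = (-979 + 587)*(7 + (-4 - 1*(-4))*(-19)) = -392*(7 + (-4 + 4)*(-19)) = -392*(7 + 0*(-19)) = -392*(7 + 0) = -392*7 = -2744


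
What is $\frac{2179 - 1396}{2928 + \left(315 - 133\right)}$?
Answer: $\frac{783}{3110} \approx 0.25177$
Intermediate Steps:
$\frac{2179 - 1396}{2928 + \left(315 - 133\right)} = \frac{783}{2928 + 182} = \frac{783}{3110}$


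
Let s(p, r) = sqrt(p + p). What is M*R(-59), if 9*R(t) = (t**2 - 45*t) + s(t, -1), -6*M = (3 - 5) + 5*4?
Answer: -6136/3 - I*sqrt(118)/3 ≈ -2045.3 - 3.6209*I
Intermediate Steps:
s(p, r) = sqrt(2)*sqrt(p) (s(p, r) = sqrt(2*p) = sqrt(2)*sqrt(p))
M = -3 (M = -((3 - 5) + 5*4)/6 = -(-2 + 20)/6 = -1/6*18 = -3)
R(t) = -5*t + t**2/9 + sqrt(2)*sqrt(t)/9 (R(t) = ((t**2 - 45*t) + sqrt(2)*sqrt(t))/9 = (t**2 - 45*t + sqrt(2)*sqrt(t))/9 = -5*t + t**2/9 + sqrt(2)*sqrt(t)/9)
M*R(-59) = -3*(-5*(-59) + (1/9)*(-59)**2 + sqrt(2)*sqrt(-59)/9) = -3*(295 + (1/9)*3481 + sqrt(2)*(I*sqrt(59))/9) = -3*(295 + 3481/9 + I*sqrt(118)/9) = -3*(6136/9 + I*sqrt(118)/9) = -6136/3 - I*sqrt(118)/3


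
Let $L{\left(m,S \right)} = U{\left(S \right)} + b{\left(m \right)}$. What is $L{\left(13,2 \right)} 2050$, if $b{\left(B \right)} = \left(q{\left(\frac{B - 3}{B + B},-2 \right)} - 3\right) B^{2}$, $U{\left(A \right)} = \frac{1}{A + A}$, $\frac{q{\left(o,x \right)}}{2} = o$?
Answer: $- \frac{1544675}{2} \approx -7.7234 \cdot 10^{5}$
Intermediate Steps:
$q{\left(o,x \right)} = 2 o$
$U{\left(A \right)} = \frac{1}{2 A}$
$b{\left(B \right)} = B^{2} \left(-3 + \frac{-3 + B}{B}\right)$ ($b{\left(B \right)} = \left(2 \frac{B - 3}{B + B} - 3\right) B^{2} = \left(2 \frac{-3 + B}{2 B} - 3\right) B^{2} = \left(\frac{-3 + B}{B} - 3\right) B^{2} = \left(-3 + \frac{-3 + B}{B}\right) B^{2} = B^{2} \left(-3 + \frac{-3 + B}{B}\right)$)
$L{\left(m,S \right)} = \frac{1}{2 S} - m \left(3 + 2 m\right)$
$L{\left(13,2 \right)} 2050 = \frac{\frac{1}{2} - 2 \cdot 13 \left(3 + 2 \cdot 13\right)}{2} \cdot 2050 = \frac{\frac{1}{2} - 2 \cdot 13 \left(3 + 26\right)}{2} \cdot 2050 = \frac{\frac{1}{2} - 2 \cdot 13 \cdot 29}{2} \cdot 2050 = \frac{\frac{1}{2} - 754}{2} \cdot 2050 = \frac{1}{2} \left(- \frac{1507}{2}\right) 2050 = \left(- \frac{1507}{4}\right) 2050 = - \frac{1544675}{2}$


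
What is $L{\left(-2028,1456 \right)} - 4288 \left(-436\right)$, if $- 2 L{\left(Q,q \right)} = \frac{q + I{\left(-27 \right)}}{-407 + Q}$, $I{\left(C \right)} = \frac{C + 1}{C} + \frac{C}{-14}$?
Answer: $\frac{3441613499941}{1840860} \approx 1.8696 \cdot 10^{6}$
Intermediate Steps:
$I{\left(C \right)} = - \frac{C}{14} + \frac{1 + C}{C}$ ($I{\left(C \right)} = \frac{1 + C}{C} + C \left(- \frac{1}{14}\right) = \frac{1 + C}{C} - \frac{C}{14} = - \frac{C}{14} + \frac{1 + C}{C}$)
$L{\left(Q,q \right)} = - \frac{\frac{1093}{378} + q}{2 \left(-407 + Q\right)}$ ($L{\left(Q,q \right)} = - \frac{\left(q + \left(1 + \frac{1}{-27} - - \frac{27}{14}\right)\right) \frac{1}{-407 + Q}}{2} = - \frac{\left(q + \left(1 - \frac{1}{27} + \frac{27}{14}\right)\right) \frac{1}{-407 + Q}}{2} = - \frac{\left(q + \frac{1093}{378}\right) \frac{1}{-407 + Q}}{2} = - \frac{\left(\frac{1093}{378} + q\right) \frac{1}{-407 + Q}}{2} = - \frac{\frac{1}{-407 + Q} \left(\frac{1093}{378} + q\right)}{2} = - \frac{\frac{1093}{378} + q}{2 \left(-407 + Q\right)}$)
$L{\left(-2028,1456 \right)} - 4288 \left(-436\right) = \frac{-1093 - 550368}{756 \left(-407 - 2028\right)} - 4288 \left(-436\right) = \frac{-1093 - 550368}{756 \left(-2435\right)} - -1869568 = \frac{1}{756} \left(- \frac{1}{2435}\right) \left(-551461\right) + 1869568 = \frac{551461}{1840860} + 1869568 = \frac{3441613499941}{1840860}$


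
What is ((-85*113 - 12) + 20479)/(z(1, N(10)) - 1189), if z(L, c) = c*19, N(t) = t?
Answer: -10862/999 ≈ -10.873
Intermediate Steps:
z(L, c) = 19*c
((-85*113 - 12) + 20479)/(z(1, N(10)) - 1189) = ((-85*113 - 12) + 20479)/(19*10 - 1189) = ((-9605 - 12) + 20479)/(190 - 1189) = (-9617 + 20479)/(-999) = 10862*(-1/999) = -10862/999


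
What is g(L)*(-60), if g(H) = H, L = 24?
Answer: -1440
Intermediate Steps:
g(L)*(-60) = 24*(-60) = -1440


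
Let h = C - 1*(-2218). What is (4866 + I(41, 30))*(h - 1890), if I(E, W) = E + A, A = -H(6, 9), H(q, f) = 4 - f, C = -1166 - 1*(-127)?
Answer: -3492432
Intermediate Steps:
C = -1039 (C = -1166 + 127 = -1039)
A = 5 (A = -(4 - 1*9) = -(4 - 9) = -1*(-5) = 5)
h = 1179 (h = -1039 - 1*(-2218) = -1039 + 2218 = 1179)
I(E, W) = 5 + E (I(E, W) = E + 5 = 5 + E)
(4866 + I(41, 30))*(h - 1890) = (4866 + (5 + 41))*(1179 - 1890) = (4866 + 46)*(-711) = 4912*(-711) = -3492432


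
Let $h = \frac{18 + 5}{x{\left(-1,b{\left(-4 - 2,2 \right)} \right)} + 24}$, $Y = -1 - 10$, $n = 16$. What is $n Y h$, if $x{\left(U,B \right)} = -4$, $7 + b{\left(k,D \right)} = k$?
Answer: $- \frac{1012}{5} \approx -202.4$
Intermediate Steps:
$b{\left(k,D \right)} = -7 + k$
$Y = -11$
$h = \frac{23}{20}$ ($h = \frac{18 + 5}{-4 + 24} = \frac{23}{20} \approx 1.15$)
$n Y h = 16 \left(-11\right) \frac{23}{20} = \left(-176\right) \frac{23}{20} = - \frac{1012}{5}$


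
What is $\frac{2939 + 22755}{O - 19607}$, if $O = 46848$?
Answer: $\frac{25694}{27241} \approx 0.94321$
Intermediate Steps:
$\frac{2939 + 22755}{O - 19607} = \frac{2939 + 22755}{46848 - 19607} = \frac{25694}{27241}$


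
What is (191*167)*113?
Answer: 3604361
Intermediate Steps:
(191*167)*113 = 31897*113 = 3604361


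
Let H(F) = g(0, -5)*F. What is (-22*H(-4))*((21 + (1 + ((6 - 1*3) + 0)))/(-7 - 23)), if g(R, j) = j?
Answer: 1100/3 ≈ 366.67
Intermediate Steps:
H(F) = -5*F
(-22*H(-4))*((21 + (1 + ((6 - 1*3) + 0)))/(-7 - 23)) = (-(-110)*(-4))*((21 + (1 + ((6 - 1*3) + 0)))/(-7 - 23)) = (-22*20)*((21 + (1 + ((6 - 3) + 0)))/(-30)) = -440*(21 + (1 + (3 + 0)))*(-1)/30 = -440*(21 + (1 + 3))*(-1)/30 = -440*(21 + 4)*(-1)/30 = -11000*(-1)/30 = -440*(-⅚) = 1100/3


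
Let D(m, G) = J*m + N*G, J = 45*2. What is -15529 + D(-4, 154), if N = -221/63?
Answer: -147863/9 ≈ -16429.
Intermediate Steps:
J = 90
N = -221/63 (N = -221*1/63 = -221/63 ≈ -3.5079)
D(m, G) = 90*m - 221*G/63
-15529 + D(-4, 154) = -15529 + (90*(-4) - 221/63*154) = -15529 + (-360 - 4862/9) = -15529 - 8102/9 = -147863/9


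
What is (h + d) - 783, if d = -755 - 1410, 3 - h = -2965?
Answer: 20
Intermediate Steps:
h = 2968 (h = 3 - 1*(-2965) = 3 + 2965 = 2968)
d = -2165
(h + d) - 783 = (2968 - 2165) - 783 = 803 - 783 = 20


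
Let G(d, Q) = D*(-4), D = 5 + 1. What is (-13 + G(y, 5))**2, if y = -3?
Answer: 1369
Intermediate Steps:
D = 6
G(d, Q) = -24 (G(d, Q) = 6*(-4) = -24)
(-13 + G(y, 5))**2 = (-13 - 24)**2 = (-37)**2 = 1369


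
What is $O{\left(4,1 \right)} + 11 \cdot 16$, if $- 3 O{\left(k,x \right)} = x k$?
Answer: $\frac{524}{3} \approx 174.67$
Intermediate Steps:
$O{\left(k,x \right)} = - \frac{k x}{3}$ ($O{\left(k,x \right)} = - \frac{x k}{3} = - \frac{k x}{3}$)
$O{\left(4,1 \right)} + 11 \cdot 16 = \left(- \frac{1}{3}\right) 4 \cdot 1 + 11 \cdot 16 = - \frac{4}{3} + 176 = \frac{524}{3}$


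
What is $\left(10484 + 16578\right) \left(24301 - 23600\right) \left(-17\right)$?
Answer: $-322497854$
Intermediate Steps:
$\left(10484 + 16578\right) \left(24301 - 23600\right) \left(-17\right) = 27062 \cdot 701 \left(-17\right) = 18970462 \left(-17\right) = -322497854$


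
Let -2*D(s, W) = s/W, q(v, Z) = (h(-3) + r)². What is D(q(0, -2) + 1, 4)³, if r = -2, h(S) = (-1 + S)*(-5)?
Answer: -34328125/512 ≈ -67047.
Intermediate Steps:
h(S) = 5 - 5*S
q(v, Z) = 324 (q(v, Z) = ((5 - 5*(-3)) - 2)² = ((5 + 15) - 2)² = (20 - 2)² = 18² = 324)
D(s, W) = -s/(2*W)
D(q(0, -2) + 1, 4)³ = (-½*(324 + 1)/4)³ = (-½*325*¼)³ = (-325/8)³ = -34328125/512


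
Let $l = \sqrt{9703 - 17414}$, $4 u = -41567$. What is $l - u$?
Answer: $\frac{41567}{4} + i \sqrt{7711} \approx 10392.0 + 87.812 i$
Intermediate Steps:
$u = - \frac{41567}{4}$ ($u = \frac{1}{4} \left(-41567\right) = - \frac{41567}{4} \approx -10392.0$)
$l = i \sqrt{7711}$ ($l = \sqrt{-7711} = i \sqrt{7711} \approx 87.812 i$)
$l - u = i \sqrt{7711} - - \frac{41567}{4} = i \sqrt{7711} + \frac{41567}{4} = \frac{41567}{4} + i \sqrt{7711}$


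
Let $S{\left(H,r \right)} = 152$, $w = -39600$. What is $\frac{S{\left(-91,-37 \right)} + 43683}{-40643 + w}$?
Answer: $- \frac{43835}{80243} \approx -0.54628$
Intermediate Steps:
$\frac{S{\left(-91,-37 \right)} + 43683}{-40643 + w} = \frac{152 + 43683}{-40643 - 39600} = \frac{43835}{-80243} = 43835 \left(- \frac{1}{80243}\right) = - \frac{43835}{80243}$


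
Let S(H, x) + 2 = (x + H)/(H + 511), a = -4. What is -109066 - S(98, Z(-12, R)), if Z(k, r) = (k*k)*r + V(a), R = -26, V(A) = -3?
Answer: -66416327/609 ≈ -1.0906e+5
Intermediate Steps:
Z(k, r) = -3 + r*k² (Z(k, r) = (k*k)*r - 3 = k²*r - 3 = r*k² - 3 = -3 + r*k²)
S(H, x) = -2 + (H + x)/(511 + H) (S(H, x) = -2 + (x + H)/(H + 511) = -2 + (H + x)/(511 + H))
-109066 - S(98, Z(-12, R)) = -109066 - (-1022 + (-3 - 26*(-12)²) - 1*98)/(511 + 98) = -109066 - (-1022 + (-3 - 26*144) - 98)/609 = -109066 - (-1022 + (-3 - 3744) - 98)/609 = -109066 - (-1022 - 3747 - 98)/609 = -109066 - (-4867)/609 = -109066 - 1*(-4867/609) = -109066 + 4867/609 = -66416327/609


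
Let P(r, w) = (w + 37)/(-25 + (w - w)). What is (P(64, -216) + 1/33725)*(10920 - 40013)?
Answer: -7025144896/33725 ≈ -2.0831e+5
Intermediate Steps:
P(r, w) = -37/25 - w/25 (P(r, w) = (37 + w)/(-25 + 0) = (37 + w)/(-25) = (37 + w)*(-1/25) = -37/25 - w/25)
(P(64, -216) + 1/33725)*(10920 - 40013) = ((-37/25 - 1/25*(-216)) + 1/33725)*(10920 - 40013) = ((-37/25 + 216/25) + 1/33725)*(-29093) = (179/25 + 1/33725)*(-29093) = (241472/33725)*(-29093) = -7025144896/33725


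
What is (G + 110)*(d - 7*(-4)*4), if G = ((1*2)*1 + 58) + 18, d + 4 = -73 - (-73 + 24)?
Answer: 15792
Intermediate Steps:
d = -28 (d = -4 + (-73 - (-73 + 24)) = -4 + (-73 - 1*(-49)) = -4 + (-73 + 49) = -4 - 24 = -28)
G = 78 (G = (2*1 + 58) + 18 = (2 + 58) + 18 = 60 + 18 = 78)
(G + 110)*(d - 7*(-4)*4) = (78 + 110)*(-28 - 7*(-4)*4) = 188*(-28 + 28*4) = 188*(-28 + 112) = 188*84 = 15792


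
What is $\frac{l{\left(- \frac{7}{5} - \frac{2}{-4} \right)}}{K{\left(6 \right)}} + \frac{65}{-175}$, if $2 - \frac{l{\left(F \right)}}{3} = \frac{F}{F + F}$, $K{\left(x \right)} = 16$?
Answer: $- \frac{101}{1120} \approx -0.090179$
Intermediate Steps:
$l{\left(F \right)} = \frac{9}{2}$ ($l{\left(F \right)} = 6 - 3 \frac{F}{F + F} = 6 - 3 \frac{F}{2 F} = 6 - 3 F \frac{1}{2 F} = 6 - \frac{3}{2} = \frac{9}{2}$)
$\frac{l{\left(- \frac{7}{5} - \frac{2}{-4} \right)}}{K{\left(6 \right)}} + \frac{65}{-175} = \frac{9}{2 \cdot 16} + \frac{65}{-175} = \frac{9}{2} \cdot \frac{1}{16} + 65 \left(- \frac{1}{175}\right) = \frac{9}{32} - \frac{13}{35} = - \frac{101}{1120}$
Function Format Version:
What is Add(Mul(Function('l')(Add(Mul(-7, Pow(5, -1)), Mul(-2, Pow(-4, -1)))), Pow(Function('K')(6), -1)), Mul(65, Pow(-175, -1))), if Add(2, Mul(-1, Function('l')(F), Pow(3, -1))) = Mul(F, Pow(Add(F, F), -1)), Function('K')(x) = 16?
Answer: Rational(-101, 1120) ≈ -0.090179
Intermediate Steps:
Function('l')(F) = Rational(9, 2) (Function('l')(F) = Add(6, Mul(-3, Mul(F, Pow(Add(F, F), -1)))) = Add(6, Mul(-3, Mul(F, Pow(Mul(2, F), -1)))) = Add(6, Mul(-3, Mul(F, Mul(Rational(1, 2), Pow(F, -1))))) = Add(6, Mul(-3, Rational(1, 2))) = Add(6, Rational(-3, 2)) = Rational(9, 2))
Add(Mul(Function('l')(Add(Mul(-7, Pow(5, -1)), Mul(-2, Pow(-4, -1)))), Pow(Function('K')(6), -1)), Mul(65, Pow(-175, -1))) = Add(Mul(Rational(9, 2), Pow(16, -1)), Mul(65, Pow(-175, -1))) = Add(Mul(Rational(9, 2), Rational(1, 16)), Mul(65, Rational(-1, 175))) = Add(Rational(9, 32), Rational(-13, 35)) = Rational(-101, 1120)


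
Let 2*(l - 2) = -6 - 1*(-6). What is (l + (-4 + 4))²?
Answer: 4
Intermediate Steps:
l = 2 (l = 2 + (-6 - 1*(-6))/2 = 2 + (-6 + 6)/2 = 2 + (½)*0 = 2 + 0 = 2)
(l + (-4 + 4))² = (2 + (-4 + 4))² = (2 + 0)² = 2² = 4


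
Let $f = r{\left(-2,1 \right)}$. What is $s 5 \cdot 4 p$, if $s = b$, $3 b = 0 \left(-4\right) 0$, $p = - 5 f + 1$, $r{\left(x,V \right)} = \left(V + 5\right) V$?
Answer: $0$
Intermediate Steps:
$r{\left(x,V \right)} = V \left(5 + V\right)$ ($r{\left(x,V \right)} = \left(5 + V\right) V = V \left(5 + V\right)$)
$f = 6$ ($f = 1 \left(5 + 1\right) = 1 \cdot 6 = 6$)
$p = -29$ ($p = \left(-5\right) 6 + 1 = -30 + 1 = -29$)
$b = 0$ ($b = \frac{0 \left(-4\right) 0}{3} = \frac{0 \cdot 0}{3} = \frac{1}{3} \cdot 0 = 0$)
$s = 0$
$s 5 \cdot 4 p = 0 \cdot 5 \cdot 4 \left(-29\right) = 0 \cdot 20 \left(-29\right) = 0 \left(-29\right) = 0$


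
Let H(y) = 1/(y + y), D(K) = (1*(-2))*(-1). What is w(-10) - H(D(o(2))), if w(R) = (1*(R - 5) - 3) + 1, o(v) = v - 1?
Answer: -69/4 ≈ -17.250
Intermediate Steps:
o(v) = -1 + v
D(K) = 2 (D(K) = -2*(-1) = 2)
H(y) = 1/(2*y)
w(R) = -7 + R (w(R) = (1*(-5 + R) - 3) + 1 = ((-5 + R) - 3) + 1 = (-8 + R) + 1 = -7 + R)
w(-10) - H(D(o(2))) = (-7 - 10) - 1/(2*2) = -17 - 1/(2*2) = -17 - 1*1/4 = -17 - 1/4 = -69/4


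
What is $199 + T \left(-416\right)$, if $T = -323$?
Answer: $134567$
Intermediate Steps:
$199 + T \left(-416\right) = 199 - -134368 = 199 + 134368 = 134567$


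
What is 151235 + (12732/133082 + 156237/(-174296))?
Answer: 1753988554020079/11597830136 ≈ 1.5123e+5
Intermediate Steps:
151235 + (12732/133082 + 156237/(-174296)) = 151235 + (12732*(1/133082) + 156237*(-1/174296)) = 151235 + (6366/66541 - 156237/174296) = 151235 - 9286597881/11597830136 = 1753988554020079/11597830136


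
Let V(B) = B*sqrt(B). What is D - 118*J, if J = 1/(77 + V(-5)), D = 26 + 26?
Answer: 152861/3027 - 295*I*sqrt(5)/3027 ≈ 50.499 - 0.21792*I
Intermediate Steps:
V(B) = B**(3/2)
D = 52
J = 1/(77 - 5*I*sqrt(5)) (J = 1/(77 + (-5)**(3/2)) = 1/(77 - 5*I*sqrt(5)) ≈ 0.012719 + 0.0018468*I)
D - 118*J = 52 - 118*(77/6054 + 5*I*sqrt(5)/6054) = 52 + (-4543/3027 - 295*I*sqrt(5)/3027) = 152861/3027 - 295*I*sqrt(5)/3027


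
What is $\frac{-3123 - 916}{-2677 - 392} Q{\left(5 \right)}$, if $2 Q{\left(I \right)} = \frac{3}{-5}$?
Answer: $- \frac{4039}{10230} \approx -0.39482$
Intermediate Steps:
$Q{\left(I \right)} = - \frac{3}{10}$ ($Q{\left(I \right)} = \frac{3 \frac{1}{-5}}{2} = \frac{3 \left(- \frac{1}{5}\right)}{2} = \frac{1}{2} \left(- \frac{3}{5}\right) = - \frac{3}{10}$)
$\frac{-3123 - 916}{-2677 - 392} Q{\left(5 \right)} = \frac{-3123 - 916}{-2677 - 392} \left(- \frac{3}{10}\right) = - \frac{4039}{-3069} \left(- \frac{3}{10}\right) = \left(-4039\right) \left(- \frac{1}{3069}\right) \left(- \frac{3}{10}\right) = \frac{4039}{3069} \left(- \frac{3}{10}\right) = - \frac{4039}{10230}$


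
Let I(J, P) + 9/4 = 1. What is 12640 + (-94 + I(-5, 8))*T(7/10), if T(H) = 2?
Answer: 24899/2 ≈ 12450.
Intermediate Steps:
I(J, P) = -5/4 (I(J, P) = -9/4 + 1 = -5/4)
12640 + (-94 + I(-5, 8))*T(7/10) = 12640 + (-94 - 5/4)*2 = 12640 - 381/4*2 = 12640 - 381/2 = 24899/2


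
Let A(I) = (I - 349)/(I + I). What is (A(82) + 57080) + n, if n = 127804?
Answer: 30320709/164 ≈ 1.8488e+5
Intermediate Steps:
A(I) = (-349 + I)/(2*I) (A(I) = (-349 + I)/((2*I)) = (-349 + I)*(1/(2*I)) = (-349 + I)/(2*I))
(A(82) + 57080) + n = ((½)*(-349 + 82)/82 + 57080) + 127804 = ((½)*(1/82)*(-267) + 57080) + 127804 = (-267/164 + 57080) + 127804 = 9360853/164 + 127804 = 30320709/164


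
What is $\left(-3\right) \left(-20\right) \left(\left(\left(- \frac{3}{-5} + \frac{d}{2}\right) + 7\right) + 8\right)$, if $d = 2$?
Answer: $996$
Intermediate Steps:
$\left(-3\right) \left(-20\right) \left(\left(\left(- \frac{3}{-5} + \frac{d}{2}\right) + 7\right) + 8\right) = \left(-3\right) \left(-20\right) \left(\left(\left(- \frac{3}{-5} + \frac{2}{2}\right) + 7\right) + 8\right) = 60 \left(\left(\left(\left(-3\right) \left(- \frac{1}{5}\right) + 2 \cdot \frac{1}{2}\right) + 7\right) + 8\right) = 60 \left(\left(\left(\frac{3}{5} + 1\right) + 7\right) + 8\right) = 60 \left(\left(\frac{8}{5} + 7\right) + 8\right) = 60 \left(\frac{43}{5} + 8\right) = 60 \cdot \frac{83}{5} = 996$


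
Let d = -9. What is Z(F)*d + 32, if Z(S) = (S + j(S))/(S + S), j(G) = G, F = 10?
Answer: 23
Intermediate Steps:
Z(S) = 1 (Z(S) = (S + S)/(S + S) = (2*S)/((2*S)) = (2*S)*(1/(2*S)) = 1)
Z(F)*d + 32 = 1*(-9) + 32 = -9 + 32 = 23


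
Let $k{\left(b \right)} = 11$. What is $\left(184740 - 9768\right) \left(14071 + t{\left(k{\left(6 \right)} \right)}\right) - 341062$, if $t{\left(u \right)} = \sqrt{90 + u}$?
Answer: $2461689950 + 174972 \sqrt{101} \approx 2.4634 \cdot 10^{9}$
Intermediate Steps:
$\left(184740 - 9768\right) \left(14071 + t{\left(k{\left(6 \right)} \right)}\right) - 341062 = \left(184740 - 9768\right) \left(14071 + \sqrt{90 + 11}\right) - 341062 = 174972 \left(14071 + \sqrt{101}\right) - 341062 = \left(2462031012 + 174972 \sqrt{101}\right) - 341062 = 2461689950 + 174972 \sqrt{101}$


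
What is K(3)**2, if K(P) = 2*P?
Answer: 36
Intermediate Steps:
K(3)**2 = (2*3)**2 = 6**2 = 36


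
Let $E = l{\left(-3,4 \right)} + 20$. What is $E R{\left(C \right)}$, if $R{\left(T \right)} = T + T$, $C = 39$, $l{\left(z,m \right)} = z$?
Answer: $1326$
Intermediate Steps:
$E = 17$ ($E = -3 + 20 = 17$)
$R{\left(T \right)} = 2 T$
$E R{\left(C \right)} = 17 \cdot 2 \cdot 39 = 17 \cdot 78 = 1326$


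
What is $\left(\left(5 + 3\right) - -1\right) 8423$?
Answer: $75807$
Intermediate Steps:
$\left(\left(5 + 3\right) - -1\right) 8423 = \left(8 + 1\right) 8423 = 9 \cdot 8423 = 75807$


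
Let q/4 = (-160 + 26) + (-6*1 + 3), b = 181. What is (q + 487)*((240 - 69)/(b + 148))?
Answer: -10431/329 ≈ -31.705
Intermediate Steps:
q = -548 (q = 4*((-160 + 26) + (-6*1 + 3)) = 4*(-134 + (-6 + 3)) = 4*(-134 - 3) = 4*(-137) = -548)
(q + 487)*((240 - 69)/(b + 148)) = (-548 + 487)*((240 - 69)/(181 + 148)) = -10431/329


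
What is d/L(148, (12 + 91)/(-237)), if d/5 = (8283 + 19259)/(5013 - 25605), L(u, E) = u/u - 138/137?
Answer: 9433135/10296 ≈ 916.19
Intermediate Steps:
L(u, E) = -1/137 (L(u, E) = 1 - 138*1/137 = 1 - 138/137 = -1/137)
d = -68855/10296 (d = 5*((8283 + 19259)/(5013 - 25605)) = 5*(27542/(-20592)) = 5*(27542*(-1/20592)) = 5*(-13771/10296) = -68855/10296 ≈ -6.6875)
d/L(148, (12 + 91)/(-237)) = -68855/(10296*(-1/137)) = -68855/10296*(-137) = 9433135/10296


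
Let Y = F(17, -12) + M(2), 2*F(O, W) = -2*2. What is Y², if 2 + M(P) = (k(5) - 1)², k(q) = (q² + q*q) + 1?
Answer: 6230016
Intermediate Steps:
F(O, W) = -2 (F(O, W) = (-2*2)/2 = (½)*(-4) = -2)
k(q) = 1 + 2*q² (k(q) = (q² + q²) + 1 = 2*q² + 1 = 1 + 2*q²)
M(P) = 2498 (M(P) = -2 + ((1 + 2*5²) - 1)² = -2 + ((1 + 2*25) - 1)² = -2 + ((1 + 50) - 1)² = -2 + (51 - 1)² = -2 + 50² = -2 + 2500 = 2498)
Y = 2496 (Y = -2 + 2498 = 2496)
Y² = 2496² = 6230016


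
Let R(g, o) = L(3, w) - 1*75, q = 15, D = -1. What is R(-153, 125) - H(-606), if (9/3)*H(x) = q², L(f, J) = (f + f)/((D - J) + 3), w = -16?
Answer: -449/3 ≈ -149.67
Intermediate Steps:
L(f, J) = 2*f/(2 - J) (L(f, J) = (f + f)/((-1 - J) + 3) = (2*f)/(2 - J) = 2*f/(2 - J))
R(g, o) = -224/3 (R(g, o) = -2*3/(-2 - 16) - 1*75 = -2*3/(-18) - 75 = -2*3*(-1/18) - 75 = ⅓ - 75 = -224/3)
H(x) = 75 (H(x) = (⅓)*15² = (⅓)*225 = 75)
R(-153, 125) - H(-606) = -224/3 - 1*75 = -224/3 - 75 = -449/3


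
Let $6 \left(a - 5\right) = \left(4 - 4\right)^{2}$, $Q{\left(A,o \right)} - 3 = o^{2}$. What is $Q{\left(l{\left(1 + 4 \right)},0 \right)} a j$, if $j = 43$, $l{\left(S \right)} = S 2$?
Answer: $645$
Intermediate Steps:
$l{\left(S \right)} = 2 S$
$Q{\left(A,o \right)} = 3 + o^{2}$
$a = 5$ ($a = 5 + \frac{\left(4 - 4\right)^{2}}{6} = 5 + \frac{0^{2}}{6} = 5 + \frac{1}{6} \cdot 0 = 5 + 0 = 5$)
$Q{\left(l{\left(1 + 4 \right)},0 \right)} a j = \left(3 + 0^{2}\right) 5 \cdot 43 = \left(3 + 0\right) 5 \cdot 43 = 3 \cdot 5 \cdot 43 = 15 \cdot 43 = 645$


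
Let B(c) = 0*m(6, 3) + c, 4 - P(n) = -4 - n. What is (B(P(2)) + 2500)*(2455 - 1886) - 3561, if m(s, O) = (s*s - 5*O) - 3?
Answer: 1424629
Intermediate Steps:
m(s, O) = -3 + s**2 - 5*O (m(s, O) = (s**2 - 5*O) - 3 = -3 + s**2 - 5*O)
P(n) = 8 + n (P(n) = 4 - (-4 - n) = 4 + (4 + n) = 8 + n)
B(c) = c (B(c) = 0*(-3 + 6**2 - 5*3) + c = 0*(-3 + 36 - 15) + c = 0*18 + c = 0 + c = c)
(B(P(2)) + 2500)*(2455 - 1886) - 3561 = ((8 + 2) + 2500)*(2455 - 1886) - 3561 = (10 + 2500)*569 - 3561 = 2510*569 - 3561 = 1428190 - 3561 = 1424629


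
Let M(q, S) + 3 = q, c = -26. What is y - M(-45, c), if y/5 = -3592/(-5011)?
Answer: 258488/5011 ≈ 51.584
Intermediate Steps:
M(q, S) = -3 + q
y = 17960/5011 (y = 5*(-3592/(-5011)) = 5*(-3592*(-1/5011)) = 5*(3592/5011) = 17960/5011 ≈ 3.5841)
y - M(-45, c) = 17960/5011 - (-3 - 45) = 17960/5011 - 1*(-48) = 17960/5011 + 48 = 258488/5011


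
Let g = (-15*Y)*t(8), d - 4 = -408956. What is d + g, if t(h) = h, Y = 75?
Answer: -417952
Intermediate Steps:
d = -408952 (d = 4 - 408956 = -408952)
g = -9000 (g = -15*75*8 = -1125*8 = -9000)
d + g = -408952 - 9000 = -417952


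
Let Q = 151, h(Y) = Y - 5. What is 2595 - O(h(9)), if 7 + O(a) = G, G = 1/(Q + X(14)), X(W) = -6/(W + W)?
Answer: 5492808/2111 ≈ 2602.0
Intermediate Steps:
X(W) = -3/W (X(W) = -6/(2*W) = (1/(2*W))*(-6) = -3/W)
h(Y) = -5 + Y
G = 14/2111 (G = 1/(151 - 3/14) = 1/(2111/14) = 14/2111 ≈ 0.0066319)
O(a) = -14763/2111 (O(a) = -7 + 14/2111 = -14763/2111)
2595 - O(h(9)) = 2595 - 1*(-14763/2111) = 2595 + 14763/2111 = 5492808/2111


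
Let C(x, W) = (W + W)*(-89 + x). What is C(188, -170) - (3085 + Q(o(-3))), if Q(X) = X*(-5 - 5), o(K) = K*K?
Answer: -36655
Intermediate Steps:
o(K) = K²
C(x, W) = 2*W*(-89 + x) (C(x, W) = (2*W)*(-89 + x) = 2*W*(-89 + x))
Q(X) = -10*X (Q(X) = X*(-10) = -10*X)
C(188, -170) - (3085 + Q(o(-3))) = 2*(-170)*(-89 + 188) - (3085 - 10*(-3)²) = 2*(-170)*99 - (3085 - 10*9) = -33660 - (3085 - 90) = -33660 - 1*2995 = -33660 - 2995 = -36655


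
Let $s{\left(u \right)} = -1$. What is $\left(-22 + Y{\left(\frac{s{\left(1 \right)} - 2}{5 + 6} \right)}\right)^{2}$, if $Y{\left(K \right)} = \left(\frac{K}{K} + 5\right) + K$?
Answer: $\frac{32041}{121} \approx 264.8$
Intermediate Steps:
$Y{\left(K \right)} = 6 + K$ ($Y{\left(K \right)} = \left(1 + 5\right) + K = 6 + K$)
$\left(-22 + Y{\left(\frac{s{\left(1 \right)} - 2}{5 + 6} \right)}\right)^{2} = \left(-22 + \left(6 + \frac{-1 - 2}{5 + 6}\right)\right)^{2} = \left(-22 + \left(6 - \frac{3}{11}\right)\right)^{2} = \left(-22 + \frac{63}{11}\right)^{2} = \left(- \frac{179}{11}\right)^{2} = \frac{32041}{121}$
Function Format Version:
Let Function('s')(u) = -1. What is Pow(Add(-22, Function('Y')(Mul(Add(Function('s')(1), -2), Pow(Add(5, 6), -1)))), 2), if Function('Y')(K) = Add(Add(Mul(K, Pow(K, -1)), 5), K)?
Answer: Rational(32041, 121) ≈ 264.80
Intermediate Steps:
Function('Y')(K) = Add(6, K) (Function('Y')(K) = Add(Add(1, 5), K) = Add(6, K))
Pow(Add(-22, Function('Y')(Mul(Add(Function('s')(1), -2), Pow(Add(5, 6), -1)))), 2) = Pow(Add(-22, Add(6, Mul(Add(-1, -2), Pow(Add(5, 6), -1)))), 2) = Pow(Add(-22, Add(6, Mul(-3, Pow(11, -1)))), 2) = Pow(Add(-22, Add(6, Mul(-3, Rational(1, 11)))), 2) = Pow(Add(-22, Add(6, Rational(-3, 11))), 2) = Pow(Add(-22, Rational(63, 11)), 2) = Pow(Rational(-179, 11), 2) = Rational(32041, 121)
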